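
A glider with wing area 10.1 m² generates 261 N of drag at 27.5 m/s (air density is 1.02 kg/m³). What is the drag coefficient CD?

From D = ½ρv²S·CD, rearranging gives CD = 2D/(ρv²S).
CD = 2 × 261 / (1.02 × 27.5² × 10.1) = 0.067

CD = 0.067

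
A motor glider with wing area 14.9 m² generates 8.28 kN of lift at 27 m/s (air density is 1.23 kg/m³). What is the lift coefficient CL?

CL = 1.24

From L = ½ρv²S·CL, rearranging gives CL = 2L/(ρv²S).
CL = 2 × 8280 / (1.23 × 27² × 14.9) = 1.24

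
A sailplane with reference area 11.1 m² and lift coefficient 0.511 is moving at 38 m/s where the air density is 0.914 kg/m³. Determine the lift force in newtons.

L = 3740 N

Dynamic pressure q = ½ρv² = ½ × 0.914 × 38² = 659.9 Pa.
L = q·S·CL = 659.9 × 11.1 × 0.511 = 3740 N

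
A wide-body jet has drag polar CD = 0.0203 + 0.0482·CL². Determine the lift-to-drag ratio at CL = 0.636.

L/D = 16

CD = 0.0203 + 0.0482 × 0.636² = 0.0398
L/D = CL/CD = 0.636 / 0.0398 = 16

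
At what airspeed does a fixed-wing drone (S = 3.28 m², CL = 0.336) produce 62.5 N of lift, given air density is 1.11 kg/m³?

L = ½ρv²S·CL ⇒ v = √(2L/(ρ·S·CL))
v = √(2 × 62.5 / (1.11 × 3.28 × 0.336)) = √102.2 = 10.1 m/s

v = 10.1 m/s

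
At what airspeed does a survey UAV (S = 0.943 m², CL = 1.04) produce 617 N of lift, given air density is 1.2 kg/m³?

L = ½ρv²S·CL ⇒ v = √(2L/(ρ·S·CL))
v = √(2 × 617 / (1.2 × 0.943 × 1.04)) = √1049 = 32.4 m/s

v = 32.4 m/s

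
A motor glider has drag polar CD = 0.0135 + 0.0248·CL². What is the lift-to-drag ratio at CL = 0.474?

L/D = 24.9

CD = 0.0135 + 0.0248 × 0.474² = 0.01907
L/D = CL/CD = 0.474 / 0.01907 = 24.9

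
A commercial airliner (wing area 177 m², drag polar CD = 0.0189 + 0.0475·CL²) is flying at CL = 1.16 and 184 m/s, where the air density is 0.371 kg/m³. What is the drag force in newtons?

CD = 0.0189 + 0.0475 × 1.16² = 0.08282
D = ½ρv²S·CD = ½ × 0.371 × 184² × 177 × 0.08282 = 92100 N

D = 92100 N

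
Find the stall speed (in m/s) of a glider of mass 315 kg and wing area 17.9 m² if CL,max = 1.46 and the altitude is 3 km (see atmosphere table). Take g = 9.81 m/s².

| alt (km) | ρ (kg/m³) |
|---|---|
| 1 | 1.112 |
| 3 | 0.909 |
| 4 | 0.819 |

V_stall = 16.1 m/s

At 3 km, from the table: ρ = 0.909 kg/m³.
Stall occurs when L = W at CL,max. W = mg = 315 × 9.81 = 3090 N.
From L = ½ρV²S·CL,max = W: V_stall = √(2W/(ρSCL,max)) = √(2·3090/(0.909·17.9·1.46))
V_stall = √260.2 = 16.1 m/s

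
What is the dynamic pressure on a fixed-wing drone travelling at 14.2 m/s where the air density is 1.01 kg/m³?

q = 102 Pa

q = ½ρv² = ½ × 1.01 × 14.2² = 102 Pa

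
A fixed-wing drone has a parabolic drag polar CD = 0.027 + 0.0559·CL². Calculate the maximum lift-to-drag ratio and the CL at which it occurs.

For CD = CD0 + K·CL², (L/D)max occurs at CL* = √(CD0/K) and equals 1/(2√(K·CD0)).
(L/D)max = 1/(2√(0.0559 × 0.027)) = 1/(2 × 0.03885) = 12.9
CL* = √(0.027/0.0559) = 0.695

(L/D)max = 12.9, at CL = 0.695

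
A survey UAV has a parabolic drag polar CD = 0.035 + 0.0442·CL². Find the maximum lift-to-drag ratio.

For CD = CD0 + K·CL², (L/D)max occurs at CL* = √(CD0/K) and equals 1/(2√(K·CD0)).
(L/D)max = 1/(2√(0.0442 × 0.035)) = 1/(2 × 0.03933) = 12.7

(L/D)max = 12.7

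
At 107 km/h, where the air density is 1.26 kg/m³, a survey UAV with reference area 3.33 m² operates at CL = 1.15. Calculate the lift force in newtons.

Convert speed: v = 107 km/h ÷ 3.6 = 29.72 m/s.
Dynamic pressure q = ½ρv² = ½ × 1.26 × 29.72² = 556.5 Pa.
L = q·S·CL = 556.5 × 3.33 × 1.15 = 2130 N

L = 2130 N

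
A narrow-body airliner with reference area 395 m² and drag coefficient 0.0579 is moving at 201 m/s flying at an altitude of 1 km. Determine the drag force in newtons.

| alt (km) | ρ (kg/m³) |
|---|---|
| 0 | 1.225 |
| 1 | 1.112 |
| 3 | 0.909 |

At 1 km, from the table: ρ = 1.112 kg/m³.
D = ½ρv²S·CD = ½ × 1.112 × 201² × 395 × 0.0579 = 5.14×10^5 N ≈ 514 kN

D = 5.14×10^5 N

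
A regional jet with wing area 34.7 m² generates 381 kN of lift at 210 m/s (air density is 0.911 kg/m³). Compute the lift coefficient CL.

From L = ½ρv²S·CL, rearranging gives CL = 2L/(ρv²S).
CL = 2 × 3.81×10^5 / (0.911 × 210² × 34.7) = 0.547

CL = 0.547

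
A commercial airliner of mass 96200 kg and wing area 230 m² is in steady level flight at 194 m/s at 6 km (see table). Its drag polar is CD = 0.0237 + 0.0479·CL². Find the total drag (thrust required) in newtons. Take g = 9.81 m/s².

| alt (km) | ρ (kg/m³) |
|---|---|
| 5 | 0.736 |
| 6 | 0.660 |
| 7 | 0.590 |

At 6 km, from the table: ρ = 0.660 kg/m³.
Weight W = mg = 96200 × 9.81 = 9.4372×10^5 N; in level flight L = W.
Dynamic pressure q = 0.5 × 0.66 × 194² = 12420 Pa.
Required CL = L/(qS) = 9.4372×10^5/(12420·230) = 0.3304.
CD = 0.0237 + 0.0479 × 0.3304² = 0.02893.
D = q·S·CD = 12420 × 230 × 0.02893 = 82630 N

D = 82600 N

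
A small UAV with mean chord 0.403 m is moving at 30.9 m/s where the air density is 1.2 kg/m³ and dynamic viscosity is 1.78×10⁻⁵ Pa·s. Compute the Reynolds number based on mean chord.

Re = 8.4×10^5

Re = ρ·v·c/μ = 1.2 × 30.9 × 0.403 / (1.78×10⁻⁵) = 8.4×10^5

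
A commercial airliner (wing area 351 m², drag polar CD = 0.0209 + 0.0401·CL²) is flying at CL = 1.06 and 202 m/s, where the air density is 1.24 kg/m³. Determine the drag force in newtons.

CD = 0.0209 + 0.0401 × 1.06² = 0.06596
D = ½ρv²S·CD = ½ × 1.24 × 202² × 351 × 0.06596 = 5.86×10^5 N

D = 5.86×10^5 N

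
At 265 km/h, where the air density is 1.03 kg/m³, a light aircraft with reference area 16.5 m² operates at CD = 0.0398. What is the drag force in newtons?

D = 1830 N

Convert speed: v = 265 km/h ÷ 3.6 = 73.61 m/s.
Dynamic pressure q = ½ρv² = ½ × 1.03 × 73.61² = 2791 Pa.
D = q·S·CD = 2791 × 16.5 × 0.0398 = 1830 N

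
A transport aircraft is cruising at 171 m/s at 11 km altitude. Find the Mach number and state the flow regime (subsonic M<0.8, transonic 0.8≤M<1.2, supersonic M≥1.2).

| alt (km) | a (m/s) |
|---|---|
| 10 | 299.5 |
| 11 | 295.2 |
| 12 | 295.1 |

M = 0.579 (subsonic)

At 11 km, from the table: a = 295.2 m/s.
M = v/a = 171 / 295.2 = 0.579
M = 0.579 → subsonic.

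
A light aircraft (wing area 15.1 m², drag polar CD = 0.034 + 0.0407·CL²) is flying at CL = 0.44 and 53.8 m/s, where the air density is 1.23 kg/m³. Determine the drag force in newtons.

D = 1130 N

CD = 0.034 + 0.0407 × 0.44² = 0.04188
D = ½ρv²S·CD = ½ × 1.23 × 53.8² × 15.1 × 0.04188 = 1130 N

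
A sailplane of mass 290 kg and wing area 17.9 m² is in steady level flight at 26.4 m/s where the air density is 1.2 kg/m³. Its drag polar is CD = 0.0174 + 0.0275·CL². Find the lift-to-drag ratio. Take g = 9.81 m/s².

In steady level flight, lift balances weight: W = mg = 290 × 9.81 = 2844.9 N.
q = ½ρv² = ½ × 1.2 × 26.4² = 418.2 Pa.
Required CL = L/(qS) = 2844.9/(418.2·17.9) = 0.3801.
CD = 0.0174 + 0.0275 × 0.3801² = 0.02137.
L/D = CL/CD = 0.3801 / 0.02137 = 17.8

L/D = 17.8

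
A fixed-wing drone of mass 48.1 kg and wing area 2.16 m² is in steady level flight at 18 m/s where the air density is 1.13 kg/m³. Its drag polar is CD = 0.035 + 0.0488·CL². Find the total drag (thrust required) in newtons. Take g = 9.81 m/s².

D = 41.3 N

In steady level flight, lift balances weight: W = mg = 48.1 × 9.81 = 471.86 N.
Dynamic pressure q = 0.5 × 1.13 × 18² = 183.1 Pa.
CL = 2W/(ρv²S) = 2×471.86/(1.13×18²×2.16) = 1.193.
CD = 0.035 + 0.0488 × 1.193² = 0.1045.
D = q·S·CD = 183.1 × 2.16 × 0.1045 = 41.32 N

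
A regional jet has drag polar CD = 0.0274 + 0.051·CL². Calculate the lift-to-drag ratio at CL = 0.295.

CD = 0.0274 + 0.051 × 0.295² = 0.03184
L/D = CL/CD = 0.295 / 0.03184 = 9.27

L/D = 9.27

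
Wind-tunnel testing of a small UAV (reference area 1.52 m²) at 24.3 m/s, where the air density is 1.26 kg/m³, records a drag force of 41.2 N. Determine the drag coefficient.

From D = ½ρv²S·CD, rearranging gives CD = 2D/(ρv²S).
CD = 2 × 41.2 / (1.26 × 24.3² × 1.52) = 0.0729

CD = 0.0729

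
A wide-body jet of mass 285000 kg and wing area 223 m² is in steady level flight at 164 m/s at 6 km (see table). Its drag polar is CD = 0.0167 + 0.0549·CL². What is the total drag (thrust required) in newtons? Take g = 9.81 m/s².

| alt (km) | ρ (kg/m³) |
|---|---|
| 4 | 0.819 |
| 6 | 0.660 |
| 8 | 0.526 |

At 6 km, from the table: ρ = 0.660 kg/m³.
Weight W = mg = 285000 × 9.81 = 2.7958×10^6 N; in level flight L = W.
Dynamic pressure q = 0.5 × 0.66 × 164² = 8876 Pa.
CL = W/(q·S) = 2.7958×10^6 / (8876 × 223) = 1.413.
CD = 0.0167 + 0.0549 × 1.413² = 0.1262.
D = q·S·CD = 8876 × 223 × 0.1262 = 2.499×10^5 N

D = 2.5×10^5 N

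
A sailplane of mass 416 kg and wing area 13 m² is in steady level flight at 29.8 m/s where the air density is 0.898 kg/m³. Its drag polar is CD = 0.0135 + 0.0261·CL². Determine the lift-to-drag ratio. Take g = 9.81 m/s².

Weight W = mg = 416 × 9.81 = 4081 N; in level flight L = W.
q = ½ρv² = ½ × 0.898 × 29.8² = 398.7 Pa.
CL = W/(q·S) = 4081 / (398.7 × 13) = 0.7873.
CD = 0.0135 + 0.0261 × 0.7873² = 0.02968.
L/D = CL/CD = 0.7873 / 0.02968 = 26.5

L/D = 26.5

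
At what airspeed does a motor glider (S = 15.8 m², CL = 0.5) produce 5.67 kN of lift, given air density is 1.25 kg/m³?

L = ½ρv²S·CL ⇒ v = √(2L/(ρ·S·CL))
v = √(2 × 5670 / (1.25 × 15.8 × 0.5)) = √1148 = 33.9 m/s

v = 33.9 m/s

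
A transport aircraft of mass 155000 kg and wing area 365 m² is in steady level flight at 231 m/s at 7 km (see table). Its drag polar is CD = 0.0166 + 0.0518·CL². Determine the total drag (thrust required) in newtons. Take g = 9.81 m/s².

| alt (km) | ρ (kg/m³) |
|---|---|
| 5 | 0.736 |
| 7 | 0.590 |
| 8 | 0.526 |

At 7 km, from the table: ρ = 0.590 kg/m³.
Weight W = mg = 155000 × 9.81 = 1.5206×10^6 N; in level flight L = W.
Dynamic pressure q = 0.5 × 0.59 × 231² = 15740 Pa.
CL = W/(q·S) = 1.5206×10^6 / (15740 × 365) = 0.2646.
CD = 0.0166 + 0.0518 × 0.2646² = 0.02023.
D = q·S·CD = 15740 × 365 × 0.02023 = 1.162×10^5 N

D = 1.16×10^5 N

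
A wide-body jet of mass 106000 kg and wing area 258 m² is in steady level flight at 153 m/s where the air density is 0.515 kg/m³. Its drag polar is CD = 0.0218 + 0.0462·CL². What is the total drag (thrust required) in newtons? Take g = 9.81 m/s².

D = 66000 N

Level flight ⇒ L = W = m·g = 106000 × 9.81 = 1.0399×10^6 N.
Dynamic pressure q = 0.5 × 0.515 × 153² = 6028 Pa.
CL = 2W/(ρv²S) = 2×1.0399×10^6/(0.515×153²×258) = 0.6686.
CD = 0.0218 + 0.0462 × 0.6686² = 0.04246.
D = q·S·CD = 6028 × 258 × 0.04246 = 66030 N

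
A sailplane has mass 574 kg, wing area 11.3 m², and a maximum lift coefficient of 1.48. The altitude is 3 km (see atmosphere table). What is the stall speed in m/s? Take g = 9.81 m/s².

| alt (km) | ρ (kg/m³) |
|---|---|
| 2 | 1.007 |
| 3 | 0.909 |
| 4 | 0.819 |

V_stall = 27.2 m/s

At 3 km, from the table: ρ = 0.909 kg/m³.
At stall, lift equals weight: L = W = m·g = 574 × 9.81 = 5631 N.
From L = ½ρV²S·CL,max = W: V_stall = √(2W/(ρSCL,max)) = √(2·5631/(0.909·11.3·1.48))
V_stall = √740.8 = 27.2 m/s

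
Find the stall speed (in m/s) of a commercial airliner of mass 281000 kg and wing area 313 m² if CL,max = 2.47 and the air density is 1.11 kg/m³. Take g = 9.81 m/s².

Stall occurs when L = W at CL,max. W = mg = 281000 × 9.81 = 2.757×10^6 N.
From L = ½ρV²S·CL,max = W: V_stall = √(2W/(ρSCL,max)) = √(2·2.757×10^6/(1.11·313·2.47))
V_stall = √6425 = 80.2 m/s

V_stall = 80.2 m/s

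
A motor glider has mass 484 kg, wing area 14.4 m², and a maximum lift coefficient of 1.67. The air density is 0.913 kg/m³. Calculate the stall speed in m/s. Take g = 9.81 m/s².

V_stall = 20.8 m/s

Weight W = mg = 484 × 9.81 = 4748 N.
From L = ½ρV²S·CL,max = W: V_stall = √(2W/(ρSCL,max)) = √(2·4748/(0.913·14.4·1.67))
V_stall = √432.5 = 20.8 m/s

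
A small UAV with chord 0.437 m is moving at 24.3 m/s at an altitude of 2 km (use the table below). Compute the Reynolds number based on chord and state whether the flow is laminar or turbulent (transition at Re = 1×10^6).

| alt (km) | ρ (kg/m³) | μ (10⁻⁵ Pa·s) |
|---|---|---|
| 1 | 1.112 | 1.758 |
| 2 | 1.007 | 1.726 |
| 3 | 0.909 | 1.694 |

Re = 6.2×10^5 (laminar)

At 2 km, from the table: ρ = 1.007 kg/m³, μ = 1.726×10⁻⁵ Pa·s.
Re = ρ·v·c/μ = 1.007 × 24.3 × 0.437 / (1.726×10⁻⁵) = 6.2×10^5
Since 6.2×10^5 < 1×10^6, the flow is laminar.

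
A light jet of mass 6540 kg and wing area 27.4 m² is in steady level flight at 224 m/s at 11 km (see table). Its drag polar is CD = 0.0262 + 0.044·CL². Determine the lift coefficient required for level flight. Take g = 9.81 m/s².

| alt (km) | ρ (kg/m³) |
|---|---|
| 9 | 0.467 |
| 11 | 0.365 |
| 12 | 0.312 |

At 11 km, from the table: ρ = 0.365 kg/m³.
Level flight ⇒ L = W = m·g = 6540 × 9.81 = 64157 N.
q = ½ρv² = ½ × 0.365 × 224² = 9157 Pa.
CL = 2W/(ρv²S) = 2×64157/(0.365×224²×27.4) = 0.2557.

CL = 0.256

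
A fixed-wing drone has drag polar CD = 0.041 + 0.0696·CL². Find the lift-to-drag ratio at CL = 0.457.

L/D = 8.23

CD = 0.041 + 0.0696 × 0.457² = 0.05554
L/D = CL/CD = 0.457 / 0.05554 = 8.23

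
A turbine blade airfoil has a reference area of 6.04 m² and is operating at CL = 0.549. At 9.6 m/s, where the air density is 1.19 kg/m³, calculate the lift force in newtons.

L = 182 N

L = ½ρv²S·CL = ½ × 1.19 × 9.6² × 6.04 × 0.549 = 182 N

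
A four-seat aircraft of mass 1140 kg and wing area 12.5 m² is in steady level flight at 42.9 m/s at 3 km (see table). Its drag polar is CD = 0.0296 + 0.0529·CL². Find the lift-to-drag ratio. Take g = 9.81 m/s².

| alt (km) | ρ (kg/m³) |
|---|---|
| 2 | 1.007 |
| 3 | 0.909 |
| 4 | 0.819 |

At 3 km, from the table: ρ = 0.909 kg/m³.
In steady level flight, lift balances weight: W = mg = 1140 × 9.81 = 11183 N.
q = ½ρv² = ½ × 0.909 × 42.9² = 836.5 Pa.
CL = W/(q·S) = 11183 / (836.5 × 12.5) = 1.07.
CD = 0.0296 + 0.0529 × 1.07² = 0.09012.
L/D = CL/CD = 1.07 / 0.09012 = 11.9

L/D = 11.9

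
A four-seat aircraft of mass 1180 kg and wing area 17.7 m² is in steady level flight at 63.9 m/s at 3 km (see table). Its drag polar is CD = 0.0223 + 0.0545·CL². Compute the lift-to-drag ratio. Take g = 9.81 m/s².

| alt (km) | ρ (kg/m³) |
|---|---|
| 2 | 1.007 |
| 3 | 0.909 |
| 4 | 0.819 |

L/D = 12.1

At 3 km, from the table: ρ = 0.909 kg/m³.
Weight W = mg = 1180 × 9.81 = 11576 N; in level flight L = W.
Dynamic pressure q = 0.5 × 0.909 × 63.9² = 1856 Pa.
CL = W/(q·S) = 11576 / (1856 × 17.7) = 0.3524.
CD = 0.0223 + 0.0545 × 0.3524² = 0.02907.
L/D = CL/CD = 0.3524 / 0.02907 = 12.1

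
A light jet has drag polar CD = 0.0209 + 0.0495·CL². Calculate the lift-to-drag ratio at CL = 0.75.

CD = 0.0209 + 0.0495 × 0.75² = 0.04874
L/D = CL/CD = 0.75 / 0.04874 = 15.4

L/D = 15.4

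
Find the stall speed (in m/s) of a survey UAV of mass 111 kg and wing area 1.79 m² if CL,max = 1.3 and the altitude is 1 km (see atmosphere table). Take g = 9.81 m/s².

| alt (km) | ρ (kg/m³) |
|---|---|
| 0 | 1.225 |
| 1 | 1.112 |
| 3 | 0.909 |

V_stall = 29 m/s

At 1 km, from the table: ρ = 1.112 kg/m³.
Stall occurs when L = W at CL,max. W = mg = 111 × 9.81 = 1089 N.
From L = ½ρV²S·CL,max = W: V_stall = √(2W/(ρSCL,max)) = √(2·1089/(1.112·1.79·1.3))
V_stall = √841.6 = 29 m/s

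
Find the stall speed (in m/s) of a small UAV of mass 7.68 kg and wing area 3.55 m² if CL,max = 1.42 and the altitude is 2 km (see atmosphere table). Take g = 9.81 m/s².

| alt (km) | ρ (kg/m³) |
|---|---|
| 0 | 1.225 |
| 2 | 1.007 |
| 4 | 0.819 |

V_stall = 5.45 m/s

At 2 km, from the table: ρ = 1.007 kg/m³.
At stall, lift equals weight: L = W = m·g = 7.68 × 9.81 = 75.34 N.
V_stall = √(2W/(ρ·S·CL,max)) = √(2 × 75.34 / (1.007 × 3.55 × 1.42))
V_stall = √29.68 = 5.45 m/s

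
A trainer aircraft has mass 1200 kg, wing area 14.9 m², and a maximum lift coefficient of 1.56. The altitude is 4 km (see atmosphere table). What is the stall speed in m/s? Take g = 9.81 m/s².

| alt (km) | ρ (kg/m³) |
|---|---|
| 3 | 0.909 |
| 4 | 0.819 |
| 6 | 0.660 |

At 4 km, from the table: ρ = 0.819 kg/m³.
Stall occurs when L = W at CL,max. W = mg = 1200 × 9.81 = 11770 N.
V_stall = √(2W/(ρ·S·CL,max)) = √(2 × 11770 / (0.819 × 14.9 × 1.56))
V_stall = √1237 = 35.2 m/s

V_stall = 35.2 m/s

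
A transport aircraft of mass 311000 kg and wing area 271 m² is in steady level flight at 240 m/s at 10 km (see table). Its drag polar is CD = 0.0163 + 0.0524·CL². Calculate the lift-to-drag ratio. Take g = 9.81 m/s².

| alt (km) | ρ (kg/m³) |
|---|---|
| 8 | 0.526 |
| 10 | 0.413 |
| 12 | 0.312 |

L/D = 15

At 10 km, from the table: ρ = 0.413 kg/m³.
In steady level flight, lift balances weight: W = mg = 311000 × 9.81 = 3.0509×10^6 N.
q = ½ρv² = ½ × 0.413 × 240² = 11890 Pa.
CL = 2W/(ρv²S) = 2×3.0509×10^6/(0.413×240²×271) = 0.9465.
CD = 0.0163 + 0.0524 × 0.9465² = 0.06324.
L/D = CL/CD = 0.9465 / 0.06324 = 15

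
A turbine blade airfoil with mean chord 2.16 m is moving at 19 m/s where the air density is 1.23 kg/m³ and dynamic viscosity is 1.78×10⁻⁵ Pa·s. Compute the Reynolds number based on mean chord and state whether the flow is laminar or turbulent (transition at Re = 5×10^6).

Re = ρ·v·c/μ = 1.23 × 19 × 2.16 / (1.78×10⁻⁵) = 2.84×10^6
Since 2.84×10^6 < 5×10^6, the flow is laminar.

Re = 2.84×10^6 (laminar)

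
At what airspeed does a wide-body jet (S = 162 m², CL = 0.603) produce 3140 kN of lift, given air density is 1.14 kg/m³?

L = ½ρv²S·CL ⇒ v = √(2L/(ρ·S·CL))
v = √(2 × 3.14×10^6 / (1.14 × 162 × 0.603)) = √56390 = 237 m/s

v = 237 m/s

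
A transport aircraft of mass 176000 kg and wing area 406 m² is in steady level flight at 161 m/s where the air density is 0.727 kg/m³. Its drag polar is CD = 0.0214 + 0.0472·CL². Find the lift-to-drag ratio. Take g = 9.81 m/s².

In steady level flight, lift balances weight: W = mg = 176000 × 9.81 = 1.7266×10^6 N.
q = ½ρv² = ½ × 0.727 × 161² = 9422 Pa.
Required CL = L/(qS) = 1.7266×10^6/(9422·406) = 0.4513.
CD = 0.0214 + 0.0472 × 0.4513² = 0.03101.
L/D = CL/CD = 0.4513 / 0.03101 = 14.6

L/D = 14.6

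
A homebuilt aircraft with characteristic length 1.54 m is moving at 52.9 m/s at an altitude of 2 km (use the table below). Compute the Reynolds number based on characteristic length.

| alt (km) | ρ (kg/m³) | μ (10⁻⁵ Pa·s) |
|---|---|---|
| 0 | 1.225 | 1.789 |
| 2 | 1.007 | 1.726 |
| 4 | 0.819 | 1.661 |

Re = 4.75×10^6

At 2 km, from the table: ρ = 1.007 kg/m³, μ = 1.726×10⁻⁵ Pa·s.
Re = ρ·v·c/μ = 1.007 × 52.9 × 1.54 / (1.726×10⁻⁵) = 4.75×10^6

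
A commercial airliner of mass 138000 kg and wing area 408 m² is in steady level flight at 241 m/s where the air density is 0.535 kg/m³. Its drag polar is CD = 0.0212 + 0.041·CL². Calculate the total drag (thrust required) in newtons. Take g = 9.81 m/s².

D = 1.46×10^5 N

In steady level flight, lift balances weight: W = mg = 138000 × 9.81 = 1.3538×10^6 N.
Dynamic pressure q = 0.5 × 0.535 × 241² = 15540 Pa.
CL = 2W/(ρv²S) = 2×1.3538×10^6/(0.535×241²×408) = 0.2136.
CD = 0.0212 + 0.041 × 0.2136² = 0.02307.
D = q·S·CD = 15540 × 408 × 0.02307 = 1.462×10^5 N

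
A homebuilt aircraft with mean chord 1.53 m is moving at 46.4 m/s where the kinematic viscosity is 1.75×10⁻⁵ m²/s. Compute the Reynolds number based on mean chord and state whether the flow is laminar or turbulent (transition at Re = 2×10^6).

Re = v·c/ν = 46.4 × 1.53 / (1.75×10⁻⁵) = 4.06×10^6
Since 4.06×10^6 > 2×10^6, the flow is turbulent.

Re = 4.06×10^6 (turbulent)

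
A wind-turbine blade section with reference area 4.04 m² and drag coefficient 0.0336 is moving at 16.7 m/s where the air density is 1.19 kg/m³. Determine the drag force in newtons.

Dynamic pressure q = ½ρv² = ½ × 1.19 × 16.7² = 165.9 Pa.
D = q·S·CD = 165.9 × 4.04 × 0.0336 = 22.5 N

D = 22.5 N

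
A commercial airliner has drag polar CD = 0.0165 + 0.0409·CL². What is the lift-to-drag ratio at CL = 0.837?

CD = 0.0165 + 0.0409 × 0.837² = 0.04515
L/D = CL/CD = 0.837 / 0.04515 = 18.5

L/D = 18.5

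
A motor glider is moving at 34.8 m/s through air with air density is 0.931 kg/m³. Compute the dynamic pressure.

q = ½ρv² = ½ × 0.931 × 34.8² = 564 Pa

q = 564 Pa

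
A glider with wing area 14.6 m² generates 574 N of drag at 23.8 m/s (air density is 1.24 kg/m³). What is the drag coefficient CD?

From D = ½ρv²S·CD, rearranging gives CD = 2D/(ρv²S).
CD = 2 × 574 / (1.24 × 23.8² × 14.6) = 0.112

CD = 0.112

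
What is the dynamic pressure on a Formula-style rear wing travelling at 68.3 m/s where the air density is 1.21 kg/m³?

q = ½ρv² = ½ × 1.21 × 68.3² = 2820 Pa

q = 2820 Pa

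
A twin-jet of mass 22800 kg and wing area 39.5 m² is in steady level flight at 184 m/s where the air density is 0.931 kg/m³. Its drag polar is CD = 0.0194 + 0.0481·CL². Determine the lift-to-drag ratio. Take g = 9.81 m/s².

L/D = 14

In steady level flight, lift balances weight: W = mg = 22800 × 9.81 = 2.2367×10^5 N.
q = ½ρv² = ½ × 0.931 × 184² = 15760 Pa.
CL = W/(q·S) = 2.2367×10^5 / (15760 × 39.5) = 0.3593.
CD = 0.0194 + 0.0481 × 0.3593² = 0.02561.
L/D = CL/CD = 0.3593 / 0.02561 = 14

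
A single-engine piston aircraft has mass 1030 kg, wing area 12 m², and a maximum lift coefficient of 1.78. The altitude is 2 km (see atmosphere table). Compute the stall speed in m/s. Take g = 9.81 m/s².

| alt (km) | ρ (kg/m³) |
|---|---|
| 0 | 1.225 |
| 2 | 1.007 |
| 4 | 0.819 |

At 2 km, from the table: ρ = 1.007 kg/m³.
Stall occurs when L = W at CL,max. W = mg = 1030 × 9.81 = 10100 N.
From L = ½ρV²S·CL,max = W: V_stall = √(2W/(ρSCL,max)) = √(2·10100/(1.007·12·1.78))
V_stall = √939.5 = 30.7 m/s

V_stall = 30.7 m/s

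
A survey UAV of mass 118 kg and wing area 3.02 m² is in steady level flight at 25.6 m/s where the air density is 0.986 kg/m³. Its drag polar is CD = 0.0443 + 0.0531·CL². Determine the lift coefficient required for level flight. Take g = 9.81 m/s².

CL = 1.19

Level flight ⇒ L = W = m·g = 118 × 9.81 = 1157.6 N.
q = ½ρv² = ½ × 0.986 × 25.6² = 323.1 Pa.
CL = W/(q·S) = 1157.6 / (323.1 × 3.02) = 1.186.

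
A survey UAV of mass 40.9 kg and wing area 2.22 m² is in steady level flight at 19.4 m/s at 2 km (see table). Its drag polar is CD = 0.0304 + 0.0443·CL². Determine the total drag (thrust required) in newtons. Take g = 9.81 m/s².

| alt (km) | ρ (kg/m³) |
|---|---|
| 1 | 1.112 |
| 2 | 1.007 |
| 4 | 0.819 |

At 2 km, from the table: ρ = 1.007 kg/m³.
In steady level flight, lift balances weight: W = mg = 40.9 × 9.81 = 401.23 N.
Dynamic pressure q = 0.5 × 1.007 × 19.4² = 189.5 Pa.
CL = W/(q·S) = 401.23 / (189.5 × 2.22) = 0.9538.
CD = 0.0304 + 0.0443 × 0.9538² = 0.0707.
D = q·S·CD = 189.5 × 2.22 × 0.0707 = 29.74 N

D = 29.7 N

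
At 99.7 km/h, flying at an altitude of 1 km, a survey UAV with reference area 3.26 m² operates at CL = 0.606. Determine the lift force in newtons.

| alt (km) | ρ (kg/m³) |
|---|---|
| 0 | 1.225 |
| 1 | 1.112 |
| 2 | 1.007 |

At 1 km, from the table: ρ = 1.112 kg/m³.
Convert speed: v = 99.7 km/h ÷ 3.6 = 27.69 m/s.
L = ½ρv²S·CL = ½ × 1.112 × 27.69² × 3.26 × 0.606 = 842 N

L = 842 N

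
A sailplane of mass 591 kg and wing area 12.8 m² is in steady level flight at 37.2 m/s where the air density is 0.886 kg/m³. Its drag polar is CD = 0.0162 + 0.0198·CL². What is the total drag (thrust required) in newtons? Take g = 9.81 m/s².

D = 212 N

Level flight ⇒ L = W = m·g = 591 × 9.81 = 5797.7 N.
Dynamic pressure q = 0.5 × 0.886 × 37.2² = 613 Pa.
CL = 2W/(ρv²S) = 2×5797.7/(0.886×37.2²×12.8) = 0.7389.
CD = 0.0162 + 0.0198 × 0.7389² = 0.02701.
D = q·S·CD = 613 × 12.8 × 0.02701 = 211.9 N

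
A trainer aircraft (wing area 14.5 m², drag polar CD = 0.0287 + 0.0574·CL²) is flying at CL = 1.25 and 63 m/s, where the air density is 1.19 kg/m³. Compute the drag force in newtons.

D = 4050 N

CD = 0.0287 + 0.0574 × 1.25² = 0.1184
D = ½ρv²S·CD = ½ × 1.19 × 63² × 14.5 × 0.1184 = 4050 N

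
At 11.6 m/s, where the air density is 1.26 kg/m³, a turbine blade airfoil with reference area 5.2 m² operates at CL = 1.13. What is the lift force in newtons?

Dynamic pressure q = ½ρv² = ½ × 1.26 × 11.6² = 84.77 Pa.
L = q·S·CL = 84.77 × 5.2 × 1.13 = 498 N

L = 498 N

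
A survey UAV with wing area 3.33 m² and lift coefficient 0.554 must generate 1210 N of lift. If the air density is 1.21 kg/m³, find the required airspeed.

L = ½ρv²S·CL ⇒ v = √(2L/(ρ·S·CL))
v = √(2 × 1210 / (1.21 × 3.33 × 0.554)) = √1084 = 32.9 m/s

v = 32.9 m/s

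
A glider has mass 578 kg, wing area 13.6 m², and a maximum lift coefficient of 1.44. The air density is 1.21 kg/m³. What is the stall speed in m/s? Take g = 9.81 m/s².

V_stall = 21.9 m/s

Weight W = mg = 578 × 9.81 = 5670 N.
From L = ½ρV²S·CL,max = W: V_stall = √(2W/(ρSCL,max)) = √(2·5670/(1.21·13.6·1.44))
V_stall = √478.6 = 21.9 m/s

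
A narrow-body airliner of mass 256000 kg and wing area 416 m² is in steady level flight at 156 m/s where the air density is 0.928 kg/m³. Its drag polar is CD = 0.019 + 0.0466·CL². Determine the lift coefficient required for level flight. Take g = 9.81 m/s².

In steady level flight, lift balances weight: W = mg = 256000 × 9.81 = 2.5114×10^6 N.
Dynamic pressure q = 0.5 × 0.928 × 156² = 11290 Pa.
Required CL = L/(qS) = 2.5114×10^6/(11290·416) = 0.5346.

CL = 0.535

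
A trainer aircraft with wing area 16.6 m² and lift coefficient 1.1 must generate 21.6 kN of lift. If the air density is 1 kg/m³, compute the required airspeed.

L = ½ρv²S·CL ⇒ v = √(2L/(ρ·S·CL))
v = √(2 × 21600 / (1 × 16.6 × 1.1)) = √2366 = 48.6 m/s

v = 48.6 m/s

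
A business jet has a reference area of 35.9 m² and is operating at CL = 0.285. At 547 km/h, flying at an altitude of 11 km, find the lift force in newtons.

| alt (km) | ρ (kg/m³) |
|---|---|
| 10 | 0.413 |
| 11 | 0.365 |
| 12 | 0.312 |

L = 43100 N

At 11 km, from the table: ρ = 0.365 kg/m³.
Convert speed: v = 547 km/h ÷ 3.6 = 151.9 m/s.
Dynamic pressure q = ½ρv² = ½ × 0.365 × 151.9² = 4213 Pa.
L = q·S·CL = 4213 × 35.9 × 0.285 = 43100 N ≈ 43.1 kN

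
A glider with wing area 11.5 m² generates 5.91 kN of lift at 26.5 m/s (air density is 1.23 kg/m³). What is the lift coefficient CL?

From L = ½ρv²S·CL, rearranging gives CL = 2L/(ρv²S).
CL = 2 × 5910 / (1.23 × 26.5² × 11.5) = 1.19

CL = 1.19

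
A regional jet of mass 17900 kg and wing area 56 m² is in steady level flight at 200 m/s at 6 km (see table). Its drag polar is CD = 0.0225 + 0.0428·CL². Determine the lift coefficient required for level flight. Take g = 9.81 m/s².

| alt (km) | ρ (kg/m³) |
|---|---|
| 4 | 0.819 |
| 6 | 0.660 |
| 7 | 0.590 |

At 6 km, from the table: ρ = 0.660 kg/m³.
In steady level flight, lift balances weight: W = mg = 17900 × 9.81 = 1.756×10^5 N.
q = ½ρv² = ½ × 0.66 × 200² = 13200 Pa.
CL = 2W/(ρv²S) = 2×1.756×10^5/(0.66×200²×56) = 0.2376.

CL = 0.238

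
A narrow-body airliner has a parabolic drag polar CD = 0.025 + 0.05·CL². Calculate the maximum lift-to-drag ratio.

For CD = CD0 + K·CL², (L/D)max occurs at CL* = √(CD0/K) and equals 1/(2√(K·CD0)).
(L/D)max = 1/(2√(0.05 × 0.025)) = 1/(2 × 0.03536) = 14.1

(L/D)max = 14.1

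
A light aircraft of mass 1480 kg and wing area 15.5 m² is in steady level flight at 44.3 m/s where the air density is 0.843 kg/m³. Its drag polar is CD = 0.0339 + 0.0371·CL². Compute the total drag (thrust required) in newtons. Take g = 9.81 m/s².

D = 1040 N

Weight W = mg = 1480 × 9.81 = 14519 N; in level flight L = W.
Dynamic pressure q = 0.5 × 0.843 × 44.3² = 827.2 Pa.
CL = 2W/(ρv²S) = 2×14519/(0.843×44.3²×15.5) = 1.132.
CD = 0.0339 + 0.0371 × 1.132² = 0.08147.
D = q·S·CD = 827.2 × 15.5 × 0.08147 = 1045 N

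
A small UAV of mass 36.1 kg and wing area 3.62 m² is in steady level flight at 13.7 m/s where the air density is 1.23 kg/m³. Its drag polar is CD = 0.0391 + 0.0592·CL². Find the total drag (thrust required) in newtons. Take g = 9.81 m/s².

D = 34.1 N

In steady level flight, lift balances weight: W = mg = 36.1 × 9.81 = 354.14 N.
q = ½ρv² = ½ × 1.23 × 13.7² = 115.4 Pa.
Required CL = L/(qS) = 354.14/(115.4·3.62) = 0.8475.
CD = 0.0391 + 0.0592 × 0.8475² = 0.08162.
D = q·S·CD = 115.4 × 3.62 × 0.08162 = 34.11 N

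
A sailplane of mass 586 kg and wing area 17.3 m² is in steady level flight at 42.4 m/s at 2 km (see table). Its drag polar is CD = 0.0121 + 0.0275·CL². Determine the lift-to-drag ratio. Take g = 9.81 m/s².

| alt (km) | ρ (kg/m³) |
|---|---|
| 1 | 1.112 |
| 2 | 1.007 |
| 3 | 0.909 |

At 2 km, from the table: ρ = 1.007 kg/m³.
Weight W = mg = 586 × 9.81 = 5748.7 N; in level flight L = W.
q = ½ρv² = ½ × 1.007 × 42.4² = 905.2 Pa.
Required CL = L/(qS) = 5748.7/(905.2·17.3) = 0.3671.
CD = 0.0121 + 0.0275 × 0.3671² = 0.01581.
L/D = CL/CD = 0.3671 / 0.01581 = 23.2

L/D = 23.2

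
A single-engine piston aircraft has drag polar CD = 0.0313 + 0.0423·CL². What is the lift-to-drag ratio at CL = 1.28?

L/D = 12.7

CD = 0.0313 + 0.0423 × 1.28² = 0.1006
L/D = CL/CD = 1.28 / 0.1006 = 12.7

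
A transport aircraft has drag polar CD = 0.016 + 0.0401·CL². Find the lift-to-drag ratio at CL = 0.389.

CD = 0.016 + 0.0401 × 0.389² = 0.02207
L/D = CL/CD = 0.389 / 0.02207 = 17.6

L/D = 17.6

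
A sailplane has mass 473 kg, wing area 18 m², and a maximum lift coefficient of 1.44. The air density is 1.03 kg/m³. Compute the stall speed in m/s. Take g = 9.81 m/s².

V_stall = 18.6 m/s

At stall, lift equals weight: L = W = m·g = 473 × 9.81 = 4640 N.
V_stall = √(2W/(ρ·S·CL,max)) = √(2 × 4640 / (1.03 × 18 × 1.44))
V_stall = √347.6 = 18.6 m/s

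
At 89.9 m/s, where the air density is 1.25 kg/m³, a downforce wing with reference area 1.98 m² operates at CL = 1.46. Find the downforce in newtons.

L = 14600 N

Dynamic pressure q = ½ρv² = ½ × 1.25 × 89.9² = 5051 Pa.
L = q·S·CL = 5051 × 1.98 × 1.46 = 14600 N ≈ 14.6 kN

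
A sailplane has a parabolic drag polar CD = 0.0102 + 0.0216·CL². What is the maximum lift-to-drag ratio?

For CD = CD0 + K·CL², (L/D)max occurs at CL* = √(CD0/K) and equals 1/(2√(K·CD0)).
(L/D)max = 1/(2√(0.0216 × 0.0102)) = 1/(2 × 0.01484) = 33.7

(L/D)max = 33.7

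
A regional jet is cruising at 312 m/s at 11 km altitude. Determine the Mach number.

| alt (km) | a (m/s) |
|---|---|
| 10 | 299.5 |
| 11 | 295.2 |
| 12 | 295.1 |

M = 1.06

At 11 km, from the table: a = 295.2 m/s.
M = v/a = 312 / 295.2 = 1.06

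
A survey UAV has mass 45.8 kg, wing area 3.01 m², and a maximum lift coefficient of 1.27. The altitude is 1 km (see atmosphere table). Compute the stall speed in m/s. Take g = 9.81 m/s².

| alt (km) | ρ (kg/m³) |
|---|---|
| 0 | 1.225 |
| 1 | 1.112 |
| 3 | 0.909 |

V_stall = 14.5 m/s

At 1 km, from the table: ρ = 1.112 kg/m³.
Stall occurs when L = W at CL,max. W = mg = 45.8 × 9.81 = 449.3 N.
V_stall = √(2W/(ρ·S·CL,max)) = √(2 × 449.3 / (1.112 × 3.01 × 1.27))
V_stall = √211.4 = 14.5 m/s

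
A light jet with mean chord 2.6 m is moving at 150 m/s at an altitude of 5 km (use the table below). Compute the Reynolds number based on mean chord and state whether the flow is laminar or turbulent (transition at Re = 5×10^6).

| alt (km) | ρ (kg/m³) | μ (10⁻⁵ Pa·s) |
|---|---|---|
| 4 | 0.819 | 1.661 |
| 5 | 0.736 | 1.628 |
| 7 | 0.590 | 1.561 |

At 5 km, from the table: ρ = 0.736 kg/m³, μ = 1.628×10⁻⁵ Pa·s.
Re = ρ·v·c/μ = 0.736 × 150 × 2.6 / (1.628×10⁻⁵) = 1.76×10^7
Since 1.76×10^7 > 5×10^6, the flow is turbulent.

Re = 1.76×10^7 (turbulent)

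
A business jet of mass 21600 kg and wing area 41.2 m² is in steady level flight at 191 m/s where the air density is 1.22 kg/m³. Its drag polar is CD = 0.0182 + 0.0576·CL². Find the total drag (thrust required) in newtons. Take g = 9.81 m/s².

Level flight ⇒ L = W = m·g = 21600 × 9.81 = 2.119×10^5 N.
q = ½ρv² = ½ × 1.22 × 191² = 22250 Pa.
Required CL = L/(qS) = 2.119×10^5/(22250·41.2) = 0.2311.
CD = 0.0182 + 0.0576 × 0.2311² = 0.02128.
D = q·S·CD = 22250 × 41.2 × 0.02128 = 19510 N

D = 19500 N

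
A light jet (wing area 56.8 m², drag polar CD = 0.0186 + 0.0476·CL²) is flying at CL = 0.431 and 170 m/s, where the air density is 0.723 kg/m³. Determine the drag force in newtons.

D = 16300 N

CD = 0.0186 + 0.0476 × 0.431² = 0.02744
D = ½ρv²S·CD = ½ × 0.723 × 170² × 56.8 × 0.02744 = 16300 N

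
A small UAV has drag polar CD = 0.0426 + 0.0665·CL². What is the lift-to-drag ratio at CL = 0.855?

CD = 0.0426 + 0.0665 × 0.855² = 0.09121
L/D = CL/CD = 0.855 / 0.09121 = 9.37

L/D = 9.37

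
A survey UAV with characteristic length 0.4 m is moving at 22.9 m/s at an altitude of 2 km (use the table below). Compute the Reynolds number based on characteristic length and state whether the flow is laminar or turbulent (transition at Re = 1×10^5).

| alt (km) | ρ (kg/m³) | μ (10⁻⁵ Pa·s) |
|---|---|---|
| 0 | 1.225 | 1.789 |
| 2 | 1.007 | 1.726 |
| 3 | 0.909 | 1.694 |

At 2 km, from the table: ρ = 1.007 kg/m³, μ = 1.726×10⁻⁵ Pa·s.
Re = ρ·v·c/μ = 1.007 × 22.9 × 0.4 / (1.726×10⁻⁵) = 5.34×10^5
Since 5.34×10^5 > 1×10^5, the flow is turbulent.

Re = 5.34×10^5 (turbulent)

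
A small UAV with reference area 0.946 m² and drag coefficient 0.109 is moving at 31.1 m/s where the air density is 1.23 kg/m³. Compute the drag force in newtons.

Dynamic pressure q = ½ρv² = ½ × 1.23 × 31.1² = 594.8 Pa.
D = q·S·CD = 594.8 × 0.946 × 0.109 = 61.3 N

D = 61.3 N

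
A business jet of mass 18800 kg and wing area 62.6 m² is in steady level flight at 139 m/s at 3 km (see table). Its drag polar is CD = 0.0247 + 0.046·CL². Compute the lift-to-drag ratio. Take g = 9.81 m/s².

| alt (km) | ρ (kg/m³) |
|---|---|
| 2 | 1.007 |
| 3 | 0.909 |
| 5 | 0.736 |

At 3 km, from the table: ρ = 0.909 kg/m³.
In steady level flight, lift balances weight: W = mg = 18800 × 9.81 = 1.8443×10^5 N.
q = ½ρv² = ½ × 0.909 × 139² = 8781 Pa.
Required CL = L/(qS) = 1.8443×10^5/(8781·62.6) = 0.3355.
CD = 0.0247 + 0.046 × 0.3355² = 0.02988.
L/D = CL/CD = 0.3355 / 0.02988 = 11.2

L/D = 11.2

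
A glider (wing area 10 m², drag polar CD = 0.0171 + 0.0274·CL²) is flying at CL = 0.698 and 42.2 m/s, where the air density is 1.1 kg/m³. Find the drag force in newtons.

CD = 0.0171 + 0.0274 × 0.698² = 0.03045
D = ½ρv²S·CD = ½ × 1.1 × 42.2² × 10 × 0.03045 = 298 N

D = 298 N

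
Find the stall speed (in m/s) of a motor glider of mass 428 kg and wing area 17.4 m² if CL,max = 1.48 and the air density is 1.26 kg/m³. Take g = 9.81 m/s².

V_stall = 16.1 m/s

At stall, lift equals weight: L = W = m·g = 428 × 9.81 = 4199 N.
V_stall = √(2W/(ρ·S·CL,max)) = √(2 × 4199 / (1.26 × 17.4 × 1.48))
V_stall = √258.8 = 16.1 m/s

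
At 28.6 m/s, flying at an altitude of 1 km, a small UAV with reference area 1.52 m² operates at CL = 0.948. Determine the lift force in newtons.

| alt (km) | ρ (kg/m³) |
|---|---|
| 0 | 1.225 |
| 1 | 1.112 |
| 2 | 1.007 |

L = 655 N

At 1 km, from the table: ρ = 1.112 kg/m³.
Dynamic pressure q = ½ρv² = ½ × 1.112 × 28.6² = 454.8 Pa.
L = q·S·CL = 454.8 × 1.52 × 0.948 = 655 N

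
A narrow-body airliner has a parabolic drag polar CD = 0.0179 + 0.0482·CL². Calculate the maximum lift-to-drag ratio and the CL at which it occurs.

(L/D)max = 17, at CL = 0.609

For CD = CD0 + K·CL², (L/D)max occurs at CL* = √(CD0/K) and equals 1/(2√(K·CD0)).
(L/D)max = 1/(2√(0.0482 × 0.0179)) = 1/(2 × 0.02937) = 17
CL* = √(0.0179/0.0482) = 0.609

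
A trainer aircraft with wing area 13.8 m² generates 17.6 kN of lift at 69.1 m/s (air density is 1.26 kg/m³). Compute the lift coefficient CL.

From L = ½ρv²S·CL, rearranging gives CL = 2L/(ρv²S).
CL = 2 × 17600 / (1.26 × 69.1² × 13.8) = 0.424

CL = 0.424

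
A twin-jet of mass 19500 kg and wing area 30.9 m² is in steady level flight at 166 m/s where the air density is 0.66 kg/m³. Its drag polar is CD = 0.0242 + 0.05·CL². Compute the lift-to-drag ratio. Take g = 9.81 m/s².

L/D = 14.4

In steady level flight, lift balances weight: W = mg = 19500 × 9.81 = 1.913×10^5 N.
q = ½ρv² = ½ × 0.66 × 166² = 9093 Pa.
CL = W/(q·S) = 1.913×10^5 / (9093 × 30.9) = 0.6808.
CD = 0.0242 + 0.05 × 0.6808² = 0.04737.
L/D = CL/CD = 0.6808 / 0.04737 = 14.4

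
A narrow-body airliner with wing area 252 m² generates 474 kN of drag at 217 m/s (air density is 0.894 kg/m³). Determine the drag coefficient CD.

From D = ½ρv²S·CD, rearranging gives CD = 2D/(ρv²S).
CD = 2 × 4.74×10^5 / (0.894 × 217² × 252) = 0.0894

CD = 0.0894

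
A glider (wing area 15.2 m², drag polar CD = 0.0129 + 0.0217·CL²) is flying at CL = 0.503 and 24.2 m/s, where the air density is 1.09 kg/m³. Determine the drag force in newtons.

CD = 0.0129 + 0.0217 × 0.503² = 0.01839
D = ½ρv²S·CD = ½ × 1.09 × 24.2² × 15.2 × 0.01839 = 89.2 N

D = 89.2 N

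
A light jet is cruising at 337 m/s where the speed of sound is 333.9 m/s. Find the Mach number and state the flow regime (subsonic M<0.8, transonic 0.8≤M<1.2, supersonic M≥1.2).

M = v/a = 337 / 333.9 = 1.01
M = 1.01 → transonic.

M = 1.01 (transonic)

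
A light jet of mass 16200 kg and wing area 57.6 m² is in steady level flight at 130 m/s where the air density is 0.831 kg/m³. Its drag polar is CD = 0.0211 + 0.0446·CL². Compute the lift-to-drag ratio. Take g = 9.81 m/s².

L/D = 14

In steady level flight, lift balances weight: W = mg = 16200 × 9.81 = 1.5892×10^5 N.
Dynamic pressure q = 0.5 × 0.831 × 130² = 7022 Pa.
CL = 2W/(ρv²S) = 2×1.5892×10^5/(0.831×130²×57.6) = 0.3929.
CD = 0.0211 + 0.0446 × 0.3929² = 0.02799.
L/D = CL/CD = 0.3929 / 0.02799 = 14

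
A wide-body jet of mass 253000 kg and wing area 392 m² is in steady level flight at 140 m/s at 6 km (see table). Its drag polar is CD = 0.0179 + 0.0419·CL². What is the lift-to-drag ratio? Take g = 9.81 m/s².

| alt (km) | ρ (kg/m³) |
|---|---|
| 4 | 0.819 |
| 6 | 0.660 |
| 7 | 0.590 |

At 6 km, from the table: ρ = 0.660 kg/m³.
Level flight ⇒ L = W = m·g = 253000 × 9.81 = 2.4819×10^6 N.
Dynamic pressure q = 0.5 × 0.66 × 140² = 6468 Pa.
CL = 2W/(ρv²S) = 2×2.4819×10^6/(0.66×140²×392) = 0.9789.
CD = 0.0179 + 0.0419 × 0.9789² = 0.05805.
L/D = CL/CD = 0.9789 / 0.05805 = 16.9

L/D = 16.9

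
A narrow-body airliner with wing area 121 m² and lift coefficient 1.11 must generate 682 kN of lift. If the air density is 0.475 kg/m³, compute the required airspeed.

L = ½ρv²S·CL ⇒ v = √(2L/(ρ·S·CL))
v = √(2 × 6.82×10^5 / (0.475 × 121 × 1.11)) = √21380 = 146 m/s

v = 146 m/s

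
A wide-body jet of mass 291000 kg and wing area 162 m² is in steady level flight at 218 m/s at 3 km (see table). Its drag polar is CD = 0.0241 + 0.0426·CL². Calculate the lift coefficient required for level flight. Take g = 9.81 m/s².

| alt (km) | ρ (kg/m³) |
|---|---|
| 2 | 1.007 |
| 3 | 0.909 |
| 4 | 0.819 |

CL = 0.816

At 3 km, from the table: ρ = 0.909 kg/m³.
Weight W = mg = 291000 × 9.81 = 2.8547×10^6 N; in level flight L = W.
q = ½ρv² = ½ × 0.909 × 218² = 21600 Pa.
Required CL = L/(qS) = 2.8547×10^6/(21600·162) = 0.8158.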